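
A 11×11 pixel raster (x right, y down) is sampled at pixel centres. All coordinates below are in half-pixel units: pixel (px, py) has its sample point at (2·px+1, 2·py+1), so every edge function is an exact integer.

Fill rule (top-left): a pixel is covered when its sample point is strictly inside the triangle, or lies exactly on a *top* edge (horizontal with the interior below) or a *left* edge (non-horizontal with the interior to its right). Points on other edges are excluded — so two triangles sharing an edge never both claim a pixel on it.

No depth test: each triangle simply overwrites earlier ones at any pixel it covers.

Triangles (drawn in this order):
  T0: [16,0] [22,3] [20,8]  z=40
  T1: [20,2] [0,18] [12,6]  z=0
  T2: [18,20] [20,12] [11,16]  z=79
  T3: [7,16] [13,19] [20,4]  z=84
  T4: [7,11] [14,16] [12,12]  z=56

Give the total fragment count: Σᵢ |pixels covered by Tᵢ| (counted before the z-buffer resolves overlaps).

T0:
  2·area = 36
  edge (16, 0)→(22, 3): d=(6,3) right/bottom  bias=-1
  edge (22, 3)→(20, 8): d=(-2,5) right/bottom  bias=-1
  edge (20, 8)→(16, 0): d=(-4,-8) top-left  bias=+0
    (8,0)@(17, 1): e=[3,29,4] → █
    (9,0)@(19, 1): e=[-3,19,20] → ·
    (8,1)@(17, 3): e=[15,25,-4] → ·
    (9,1)@(19, 3): e=[9,15,12] → █
    (10,1)@(21, 3): e=[3,5,28] → █
    (9,2)@(19, 5): e=[21,11,4] → █
    (9,3)@(19, 7): e=[33,7,-4] → ·
    (10,3)@(21, 7): e=[27,-3,12] → ·
  covered (5 px):
    · · · · · · · · █ · ·
    · · · · · · · · · █ █
    · · · · · · · · · █ █
    · · · · · · · · · · ·
    · · · · · · · · · · ·
    · · · · · · · · · · ·
    · · · · · · · · · · ·
    · · · · · · · · · · ·
    · · · · · · · · · · ·
    · · · · · · · · · · ·
    · · · · · · · · · · ·
T1:
  2·area = 48
  edge (20, 2)→(0, 18): d=(-20,16) right/bottom  bias=-1
  edge (0, 18)→(12, 6): d=(12,-12) top-left  bias=+0
  edge (12, 6)→(20, 2): d=(8,-4) top-left  bias=+0
    (8,0)@(17, 1): e=[68,0,-20] → ·  [on edge]
    (7,1)@(15, 3): e=[60,0,-12] → ·  [on edge]
    (6,2)@(13, 5): e=[52,0,-4] → ·  [on edge]
    (7,2)@(15, 5): e=[20,24,4] → █
    (8,2)@(17, 5): e=[-12,48,12] → ·
    (5,3)@(11, 7): e=[44,0,4] → █  [on edge]
    (6,3)@(13, 7): e=[12,24,12] → █
    (7,3)@(15, 7): e=[-20,48,20] → ·
    (4,4)@(9, 9): e=[36,0,12] → █  [on edge]
    (6,4)@(13, 9): e=[-28,48,28] → ·
    (3,5)@(7, 11): e=[28,0,20] → █  [on edge]
    (4,5)@(9, 11): e=[-4,24,28] → ·
    (2,6)@(5, 13): e=[20,0,28] → █  [on edge]
    (1,7)@(3, 15): e=[12,0,36] → █  [on edge]
    (0,8)@(1, 17): e=[4,0,44] → █  [on edge]
  covered (9 px):
    · · · · · · · · · · ·
    · · · · · · · · · · ·
    · · · · · · · █ · · ·
    · · · · · █ █ · · · ·
    · · · · █ █ · · · · ·
    · · · █ · · · · · · ·
    · · █ · · · · · · · ·
    · █ · · · · · · · · ·
    █ · · · · · · · · · ·
    · · · · · · · · · · ·
    · · · · · · · · · · ·
T2:
  2·area = 64  (B↔C swapped to make it positive)
  edge (18, 20)→(11, 16): d=(-7,-4) top-left  bias=+0
  edge (11, 16)→(20, 12): d=(9,-4) top-left  bias=+0
  edge (20, 12)→(18, 20): d=(-2,8) right/bottom  bias=-1
    (9,6)@(19, 13): e=[53,5,6] → █
    (10,6)@(21, 13): e=[61,13,-10] → ·
    (7,7)@(15, 15): e=[23,7,34] → █
    (8,7)@(17, 15): e=[31,15,18] → █
    (10,7)@(21, 15): e=[47,31,-14] → ·
    (6,8)@(13, 17): e=[1,17,46] → █
    (9,8)@(19, 17): e=[25,41,-2] → ·
    (6,9)@(13, 19): e=[-13,35,42] → ·
    (7,9)@(15, 19): e=[-5,43,26] → ·
    (8,9)@(17, 19): e=[3,51,10] → █
    (9,9)@(19, 19): e=[11,59,-6] → ·
    (8,10)@(17, 21): e=[-11,69,6] → ·
  covered (8 px):
    · · · · · · · · · · ·
    · · · · · · · · · · ·
    · · · · · · · · · · ·
    · · · · · · · · · · ·
    · · · · · · · · · · ·
    · · · · · · · · · · ·
    · · · · · · · · · █ ·
    · · · · · · · █ █ █ ·
    · · · · · · █ █ █ · ·
    · · · · · · · · █ · ·
    · · · · · · · · · · ·
T3:
  2·area = 111  (B↔C swapped to make it positive)
  edge (7, 16)→(20, 4): d=(13,-12) top-left  bias=+0
  edge (20, 4)→(13, 19): d=(-7,15) right/bottom  bias=-1
  edge (13, 19)→(7, 16): d=(-6,-3) top-left  bias=+0
    (9,2)@(19, 5): e=[1,8,102] → █
    (10,2)@(21, 5): e=[25,-22,108] → ·
    (8,3)@(17, 7): e=[3,24,84] → █
    (9,3)@(19, 7): e=[27,-6,90] → ·
    (7,4)@(15, 9): e=[5,40,66] → █
    (9,4)@(19, 9): e=[53,-20,78] → ·
    (6,5)@(13, 11): e=[7,56,48] → █
    (8,5)@(17, 11): e=[55,-4,60] → ·
    (0,6)@(1, 13): e=[-111,222,0] → ·  [on edge]
    (5,6)@(11, 13): e=[9,72,30] → █
    (8,6)@(17, 13): e=[81,-18,48] → ·
    (2,7)@(5, 15): e=[-37,148,0] → ·  [on edge]
    (4,8)@(9, 17): e=[37,74,0] → █  [on edge]
    (6,9)@(13, 19): e=[111,0,0] → ·  [on edge]
    (8,10)@(17, 21): e=[185,-74,0] → ·  [on edge]
  covered (15 px):
    · · · · · · · · · · ·
    · · · · · · · · · · ·
    · · · · · · · · · █ ·
    · · · · · · · · █ · ·
    · · · · · · · █ █ · ·
    · · · · · · █ █ · · ·
    · · · · · █ █ █ · · ·
    · · · · █ █ █ · · · ·
    · · · · █ █ █ · · · ·
    · · · · · · · · · · ·
    · · · · · · · · · · ·
T4:
  2·area = 18  (B↔C swapped to make it positive)
  edge (7, 11)→(12, 12): d=(5,1) right/bottom  bias=-1
  edge (12, 12)→(14, 16): d=(2,4) right/bottom  bias=-1
  edge (14, 16)→(7, 11): d=(-7,-5) top-left  bias=+0
    (3,5)@(7, 11): e=[0,18,0] → ·  [on edge]
    (5,6)@(11, 13): e=[6,6,6] → █
    (6,6)@(13, 13): e=[4,-2,16] → ·
    (8,6)@(17, 13): e=[0,-18,36] → ·  [on edge]
    (5,7)@(11, 15): e=[16,10,-8] → ·
    (6,7)@(13, 15): e=[14,2,2] → █
    (7,7)@(15, 15): e=[12,-6,12] → ·
    (6,8)@(13, 17): e=[24,6,-12] → ·
    (10,10)@(21, 21): e=[36,-18,0] → ·  [on edge]
  covered (2 px):
    · · · · · · · · · · ·
    · · · · · · · · · · ·
    · · · · · · · · · · ·
    · · · · · · · · · · ·
    · · · · · · · · · · ·
    · · · · · · · · · · ·
    · · · · · █ · · · · ·
    · · · · · · █ · · · ·
    · · · · · · · · · · ·
    · · · · · · · · · · ·
    · · · · · · · · · · ·

Final: 39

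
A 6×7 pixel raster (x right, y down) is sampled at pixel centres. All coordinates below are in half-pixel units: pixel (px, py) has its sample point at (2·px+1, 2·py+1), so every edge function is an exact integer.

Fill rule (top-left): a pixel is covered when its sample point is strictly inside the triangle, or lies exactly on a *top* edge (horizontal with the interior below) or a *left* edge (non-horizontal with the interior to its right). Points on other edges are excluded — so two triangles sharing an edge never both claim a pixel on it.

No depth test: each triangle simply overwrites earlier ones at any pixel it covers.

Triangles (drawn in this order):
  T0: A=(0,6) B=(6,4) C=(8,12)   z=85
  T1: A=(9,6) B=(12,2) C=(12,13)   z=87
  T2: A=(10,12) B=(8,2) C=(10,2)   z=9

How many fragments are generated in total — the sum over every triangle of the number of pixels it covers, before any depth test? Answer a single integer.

T0:
  2·area = 52
  edge (0, 6)→(6, 4): d=(6,-2) top-left  bias=+0
  edge (6, 4)→(8, 12): d=(2,8) right/bottom  bias=-1
  edge (8, 12)→(0, 6): d=(-8,-6) top-left  bias=+0
    (4,1)@(9, 3): e=[0,-26,78] → ·  [on edge]
    (1,2)@(3, 5): e=[0,26,26] → █  [on edge]
    (2,2)@(5, 5): e=[4,10,38] → █
    (3,2)@(7, 5): e=[8,-6,50] → ·
    (1,3)@(3, 7): e=[12,30,10] → █
    (3,3)@(7, 7): e=[20,-2,34] → ·
    (1,4)@(3, 9): e=[24,34,-6] → ·
    (2,4)@(5, 9): e=[28,18,6] → █
    (3,4)@(7, 9): e=[32,2,18] → █
    (4,4)@(9, 9): e=[36,-14,30] → ·
    (2,5)@(5, 11): e=[40,22,-10] → ·
    (3,5)@(7, 11): e=[44,6,2] → █
  covered (7 px):
    · · · · · ·
    · · · · · ·
    · █ █ · · ·
    · █ █ · · ·
    · · █ █ · ·
    · · · █ · ·
    · · · · · ·
T1:
  2·area = 33
  edge (9, 6)→(12, 2): d=(3,-4) top-left  bias=+0
  edge (12, 2)→(12, 13): d=(0,11) right/bottom  bias=-1
  edge (12, 13)→(9, 6): d=(-3,-7) top-left  bias=+0
    (5,2)@(11, 5): e=[5,11,17] → █
    (5,3)@(11, 7): e=[11,11,11] → █
    (5,4)@(11, 9): e=[17,11,5] → █
    (5,5)@(11, 11): e=[23,11,-1] → ·
  covered (3 px):
    · · · · · ·
    · · · · · ·
    · · · · · █
    · · · · · █
    · · · · · █
    · · · · · ·
    · · · · · ·
T2:
  2·area = 20
  edge (10, 12)→(8, 2): d=(-2,-10) top-left  bias=+0
  edge (8, 2)→(10, 2): d=(2,0) top-left  bias=+0
  edge (10, 2)→(10, 12): d=(0,10) right/bottom  bias=-1
    (4,1)@(9, 3): e=[8,2,10] → █
    (5,1)@(11, 3): e=[28,2,-10] → ·
    (4,2)@(9, 5): e=[4,6,10] → █
    (5,2)@(11, 5): e=[24,6,-10] → ·
    (4,3)@(9, 7): e=[0,10,10] → █  [on edge]
    (5,3)@(11, 7): e=[20,10,-10] → ·
    (4,4)@(9, 9): e=[-4,14,10] → ·
  covered (3 px):
    · · · · · ·
    · · · · █ ·
    · · · · █ ·
    · · · · █ ·
    · · · · · ·
    · · · · · ·
    · · · · · ·

Result: 13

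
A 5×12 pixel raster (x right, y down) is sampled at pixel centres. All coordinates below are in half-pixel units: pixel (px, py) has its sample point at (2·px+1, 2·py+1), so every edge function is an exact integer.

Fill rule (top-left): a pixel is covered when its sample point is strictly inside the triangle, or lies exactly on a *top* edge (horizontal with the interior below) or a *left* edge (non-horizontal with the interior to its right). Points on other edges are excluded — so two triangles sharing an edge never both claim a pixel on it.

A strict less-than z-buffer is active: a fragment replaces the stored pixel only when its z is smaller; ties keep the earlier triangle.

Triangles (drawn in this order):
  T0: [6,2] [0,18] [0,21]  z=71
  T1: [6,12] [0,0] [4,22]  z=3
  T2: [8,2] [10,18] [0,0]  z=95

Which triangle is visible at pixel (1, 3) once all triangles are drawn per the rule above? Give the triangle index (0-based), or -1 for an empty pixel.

T0:
  2·area = 18  (B↔C swapped to make it positive)
  edge (6, 2)→(0, 21): d=(-6,19) right/bottom  bias=-1
  edge (0, 21)→(0, 18): d=(0,-3) top-left  bias=+0
  edge (0, 18)→(6, 2): d=(6,-16) top-left  bias=+0
    (2,2)@(5, 5): e=[1,15,2] → #
    (3,2)@(7, 5): e=[-37,21,34] → ·
    (2,3)@(5, 7): e=[-11,15,14] → ·
    (1,5)@(3, 11): e=[3,9,6] → #
    (2,5)@(5, 11): e=[-35,15,38] → ·
    (1,6)@(3, 13): e=[-9,9,18] → ·
    (0,8)@(1, 17): e=[5,3,10] → #
    (1,8)@(3, 17): e=[-33,9,42] → ·
    (0,9)@(1, 19): e=[-7,3,22] → ·
  covered (3 px):
    · · · · ·
    · · · · ·
    · · # · ·
    · · · · ·
    · · · · ·
    · # · · ·
    · · · · ·
    · · · · ·
    # · · · ·
    · · · · ·
    · · · · ·
    · · · · ·
T1:
  2·area = 84  (B↔C swapped to make it positive)
  edge (6, 12)→(4, 22): d=(-2,10) right/bottom  bias=-1
  edge (4, 22)→(0, 0): d=(-4,-22) top-left  bias=+0
  edge (0, 0)→(6, 12): d=(6,12) right/bottom  bias=-1
    (0,1)@(1, 3): e=[68,10,6] → #
    (1,1)@(3, 3): e=[48,54,-18] → ·
    (0,2)@(1, 5): e=[64,2,18] → #
    (1,2)@(3, 5): e=[44,46,-6] → ·
    (0,3)@(1, 7): e=[60,-6,30] → ·
    (1,3)@(3, 7): e=[40,38,6] → #
    (2,3)@(5, 7): e=[20,82,-18] → ·
    (3,3)@(7, 7): e=[0,126,-42] → ·  [on edge]
    (1,4)@(3, 9): e=[36,30,18] → #
    (2,4)@(5, 9): e=[16,74,-6] → ·
    (1,5)@(3, 11): e=[32,22,30] → #
    (2,5)@(5, 11): e=[12,66,6] → #
    (2,8)@(5, 17): e=[0,42,42] → ·  [on edge]
  covered (10 px):
    · · · · ·
    # · · · ·
    # · · · ·
    · # · · ·
    · # · · ·
    · # # · ·
    · # # · ·
    · # # · ·
    · · · · ·
    · · · · ·
    · · · · ·
    · · · · ·
T2:
  2·area = 124
  edge (8, 2)→(10, 18): d=(2,16) right/bottom  bias=-1
  edge (10, 18)→(0, 0): d=(-10,-18) top-left  bias=+0
  edge (0, 0)→(8, 2): d=(8,2) right/bottom  bias=-1
    (0,0)@(1, 1): e=[110,8,6] → #
    (1,0)@(3, 1): e=[78,44,2] → #
    (2,0)@(5, 1): e=[46,80,-2] → ·
    (0,1)@(1, 3): e=[114,-12,22] → ·
    (1,1)@(3, 3): e=[82,24,18] → #
    (2,1)@(5, 3): e=[50,60,14] → #
    (3,1)@(7, 3): e=[18,96,10] → #
    (4,1)@(9, 3): e=[-14,132,6] → ·
    (1,2)@(3, 5): e=[86,4,34] → #
    (4,2)@(9, 5): e=[-10,112,22] → ·
    (1,3)@(3, 7): e=[90,-16,50] → ·
    (2,3)@(5, 7): e=[58,20,46] → #
    (2,4)@(5, 9): e=[62,0,62] → #  [on edge]
  covered (16 px):
    # # · · ·
    · # # # ·
    · # # # ·
    · · # # ·
    · · # # ·
    · · · # #
    · · · · #
    · · · · #
    · · · · ·
    · · · · ·
    · · · · ·
    · · · · ·

Z-buffer (winner per pixel, '.' = empty):
  2 2 . . .
  1 2 2 2 .
  1 2 0 2 .
  . 1 2 2 .
  . 1 2 2 .
  . 1 1 2 2
  . 1 1 . 2
  . 1 1 . 2
  0 . . . .
  . . . . .
  . . . . .
  . . . . .

Final: 1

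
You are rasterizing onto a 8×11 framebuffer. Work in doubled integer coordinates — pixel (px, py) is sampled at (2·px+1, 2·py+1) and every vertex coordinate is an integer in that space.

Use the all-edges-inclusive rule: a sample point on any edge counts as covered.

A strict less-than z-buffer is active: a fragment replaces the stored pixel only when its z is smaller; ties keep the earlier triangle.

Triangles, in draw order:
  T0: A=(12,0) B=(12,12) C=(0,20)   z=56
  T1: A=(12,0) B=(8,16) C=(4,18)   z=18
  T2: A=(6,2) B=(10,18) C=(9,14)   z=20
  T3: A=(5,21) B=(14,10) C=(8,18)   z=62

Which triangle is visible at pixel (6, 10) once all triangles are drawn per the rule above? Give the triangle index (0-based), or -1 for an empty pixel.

T0:
  2·area = 144
  edge (12, 0)→(12, 12): d=(0,12) inclusive
  edge (12, 12)→(0, 20): d=(-12,8) inclusive
  edge (0, 20)→(12, 0): d=(12,-20) inclusive
    (5,1)@(11, 3): e=[12,116,16] → #
    (6,1)@(13, 3): e=[-12,100,56] → ·
    (4,2)@(9, 5): e=[36,108,0] → #  [on edge]
    (6,2)@(13, 5): e=[-12,76,80] → ·
    (4,3)@(9, 7): e=[36,84,24] → #
    (6,3)@(13, 7): e=[-12,52,104] → ·
    (3,4)@(7, 9): e=[60,76,8] → #
    (6,4)@(13, 9): e=[-12,28,128] → ·
    (3,5)@(7, 11): e=[60,52,32] → #
    (6,5)@(13, 11): e=[-12,4,152] → ·
    (2,6)@(5, 13): e=[84,44,16] → #
    (5,6)@(11, 13): e=[12,-4,136] → ·
    (1,7)@(3, 15): e=[108,36,0] → #  [on edge]
  covered (19 px):
    · · · · · · · ·
    · · · · · # · ·
    · · · · # # · ·
    · · · · # # · ·
    · · · # # # · ·
    · · · # # # · ·
    · · # # # · · ·
    · # # # · · · ·
    · # · · · · · ·
    # · · · · · · ·
    · · · · · · · ·
T1:
  2·area = 56
  edge (12, 0)→(8, 16): d=(-4,16) inclusive
  edge (8, 16)→(4, 18): d=(-4,2) inclusive
  edge (4, 18)→(12, 0): d=(8,-18) inclusive
    (5,1)@(11, 3): e=[4,46,6] → #
    (6,1)@(13, 3): e=[-28,42,42] → ·
    (5,2)@(11, 5): e=[-4,38,22] → ·
    (4,3)@(9, 7): e=[20,34,2] → #
    (5,3)@(11, 7): e=[-12,30,38] → ·
    (4,4)@(9, 9): e=[12,26,18] → #
    (5,4)@(11, 9): e=[-20,22,54] → ·
    (4,5)@(9, 11): e=[4,18,34] → #
    (5,5)@(11, 11): e=[-28,14,70] → ·
    (3,6)@(7, 13): e=[28,14,14] → #
    (4,6)@(9, 13): e=[-4,10,50] → ·
    (3,7)@(7, 15): e=[20,6,30] → #
  covered (7 px):
    · · · · · · · ·
    · · · · · # · ·
    · · · · · · · ·
    · · · · # · · ·
    · · · · # · · ·
    · · · · # · · ·
    · · · # · · · ·
    · · · # · · · ·
    · · # · · · · ·
    · · · · · · · ·
    · · · · · · · ·
T2:
  degenerate (2·area = 0) — covers nothing
T3:
  2·area = 6
  edge (5, 21)→(14, 10): d=(9,-11) inclusive
  edge (14, 10)→(8, 18): d=(-6,8) inclusive
  edge (8, 18)→(5, 21): d=(-3,3) inclusive
    (7,5)@(15, 11): e=[20,-14,0] → ·  [on edge]
    (6,6)@(13, 13): e=[16,-10,0] → ·  [on edge]
    (5,7)@(11, 15): e=[12,-6,0] → ·  [on edge]
    (4,8)@(9, 17): e=[8,-2,0] → ·  [on edge]
    (3,9)@(7, 19): e=[4,2,0] → #  [on edge]
    (4,9)@(9, 19): e=[26,-14,-6] → ·
    (2,10)@(5, 21): e=[0,6,0] → #  [on edge]
    (3,10)@(7, 21): e=[22,-10,-6] → ·
  covered (2 px):
    · · · · · · · ·
    · · · · · · · ·
    · · · · · · · ·
    · · · · · · · ·
    · · · · · · · ·
    · · · · · · · ·
    · · · · · · · ·
    · · · · · · · ·
    · · · · · · · ·
    · · · # · · · ·
    · · # · · · · ·

Z-buffer (winner per pixel, '.' = empty):
  . . . . . . . .
  . . . . . 1 . .
  . . . . 0 0 . .
  . . . . 1 0 . .
  . . . 0 1 0 . .
  . . . 0 1 0 . .
  . . 0 1 0 . . .
  . 0 0 1 . . . .
  . 0 1 . . . . .
  0 . . 3 . . . .
  . . 3 . . . . .

Result: -1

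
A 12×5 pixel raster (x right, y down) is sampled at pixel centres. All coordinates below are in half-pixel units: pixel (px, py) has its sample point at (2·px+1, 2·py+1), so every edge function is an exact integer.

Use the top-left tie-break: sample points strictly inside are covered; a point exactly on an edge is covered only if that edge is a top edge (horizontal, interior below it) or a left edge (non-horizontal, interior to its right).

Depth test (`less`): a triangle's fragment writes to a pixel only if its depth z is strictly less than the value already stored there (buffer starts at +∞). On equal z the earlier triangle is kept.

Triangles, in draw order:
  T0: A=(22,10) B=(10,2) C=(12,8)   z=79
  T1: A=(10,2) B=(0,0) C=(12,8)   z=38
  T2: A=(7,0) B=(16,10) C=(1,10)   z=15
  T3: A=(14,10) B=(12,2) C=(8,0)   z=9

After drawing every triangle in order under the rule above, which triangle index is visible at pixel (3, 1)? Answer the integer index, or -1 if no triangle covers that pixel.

T0:
  2·area = 56  (B↔C swapped to make it positive)
  edge (22, 10)→(12, 8): d=(-10,-2) top-left  bias=+0
  edge (12, 8)→(10, 2): d=(-2,-6) top-left  bias=+0
  edge (10, 2)→(22, 10): d=(12,8) right/bottom  bias=-1
    (5,1)@(11, 3): e=[48,4,4] → #
    (6,1)@(13, 3): e=[52,16,-12] → ·
    (5,2)@(11, 5): e=[28,0,28] → #  [on edge]
    (6,2)@(13, 5): e=[32,12,12] → #
    (7,2)@(15, 5): e=[36,24,-4] → ·
    (3,3)@(7, 7): e=[0,-28,84] → ·  [on edge]
    (5,3)@(11, 7): e=[8,-4,52] → ·
    (6,3)@(13, 7): e=[12,8,36] → #
    (7,3)@(15, 7): e=[16,20,20] → #
    (8,3)@(17, 7): e=[20,32,4] → #
    (9,3)@(19, 7): e=[24,44,-12] → ·
    (6,4)@(13, 9): e=[-8,4,60] → ·
    (8,4)@(17, 9): e=[0,28,28] → #  [on edge]
  covered (8 px):
    · · · · · · · · · · · ·
    · · · · · # · · · · · ·
    · · · · · # # · · · · ·
    · · · · · · # # # · · ·
    · · · · · · · · # # · ·
T1:
  2·area = 56  (B↔C swapped to make it positive)
  edge (10, 2)→(12, 8): d=(2,6) right/bottom  bias=-1
  edge (12, 8)→(0, 0): d=(-12,-8) top-left  bias=+0
  edge (0, 0)→(10, 2): d=(10,2) right/bottom  bias=-1
    (1,0)@(3, 1): e=[40,12,4] → #
    (2,0)@(5, 1): e=[28,28,0] → ·  [on edge]
    (1,1)@(3, 3): e=[44,-12,24] → ·
    (2,1)@(5, 3): e=[32,4,20] → #
    (3,1)@(7, 3): e=[20,20,16] → #
    (4,1)@(9, 3): e=[8,36,12] → #
    (5,1)@(11, 3): e=[-4,52,8] → ·
    (7,1)@(15, 3): e=[-28,84,0] → ·  [on edge]
    (2,2)@(5, 5): e=[36,-20,40] → ·
    (3,2)@(7, 5): e=[24,-4,36] → ·
    (4,2)@(9, 5): e=[12,12,32] → #
    (5,2)@(11, 5): e=[0,28,28] → ·  [on edge]
  covered (6 px):
    · # · · · · · · · · · ·
    · · # # # · · · · · · ·
    · · · · # · · · · · · ·
    · · · · · # · · · · · ·
    · · · · · · · · · · · ·
T2:
  2·area = 150
  edge (7, 0)→(16, 10): d=(9,10) right/bottom  bias=-1
  edge (16, 10)→(1, 10): d=(-15,0) right/bottom  bias=-1
  edge (1, 10)→(7, 0): d=(6,-10) top-left  bias=+0
    (3,0)@(7, 1): e=[9,135,6] → #
    (4,0)@(9, 1): e=[-11,135,26] → ·
    (3,1)@(7, 3): e=[27,105,18] → #
    (4,1)@(9, 3): e=[7,105,38] → #
    (5,1)@(11, 3): e=[-13,105,58] → ·
    (2,2)@(5, 5): e=[65,75,10] → #
    (5,2)@(11, 5): e=[5,75,70] → #
    (6,2)@(13, 5): e=[-15,75,90] → ·
    (1,3)@(3, 7): e=[103,45,2] → #
    (6,3)@(13, 7): e=[3,45,102] → #
    (7,3)@(15, 7): e=[-17,45,122] → ·
    (1,4)@(3, 9): e=[121,15,14] → #
  covered (20 px):
    · · · # · · · · · · · ·
    · · · # # · · · · · · ·
    · · # # # # · · · · · ·
    · # # # # # # · · · · ·
    · # # # # # # # · · · ·
T3:
  2·area = 28  (B↔C swapped to make it positive)
  edge (14, 10)→(8, 0): d=(-6,-10) top-left  bias=+0
  edge (8, 0)→(12, 2): d=(4,2) right/bottom  bias=-1
  edge (12, 2)→(14, 10): d=(2,8) right/bottom  bias=-1
    (4,0)@(9, 1): e=[4,2,22] → #
    (5,0)@(11, 1): e=[24,-2,6] → ·
    (4,1)@(9, 3): e=[-8,10,26] → ·
    (5,1)@(11, 3): e=[12,6,10] → #
    (6,1)@(13, 3): e=[32,2,-6] → ·
    (5,2)@(11, 5): e=[0,14,14] → #  [on edge]
    (6,2)@(13, 5): e=[20,10,-2] → ·
    (5,3)@(11, 7): e=[-12,22,18] → ·
    (6,3)@(13, 7): e=[8,18,2] → #
    (7,3)@(15, 7): e=[28,14,-14] → ·
    (6,4)@(13, 9): e=[-4,26,6] → ·
  covered (4 px):
    · · · · # · · · · · · ·
    · · · · · # · · · · · ·
    · · · · · # · · · · · ·
    · · · · · · # · · · · ·
    · · · · · · · · · · · ·

Z-buffer (winner per pixel, '.' = empty):
  . 1 . 2 3 . . . . . . .
  . . 1 2 2 3 . . . . . .
  . . 2 2 2 3 0 . . . . .
  . 2 2 2 2 2 3 0 0 . . .
  . 2 2 2 2 2 2 2 0 0 . .

Result: 2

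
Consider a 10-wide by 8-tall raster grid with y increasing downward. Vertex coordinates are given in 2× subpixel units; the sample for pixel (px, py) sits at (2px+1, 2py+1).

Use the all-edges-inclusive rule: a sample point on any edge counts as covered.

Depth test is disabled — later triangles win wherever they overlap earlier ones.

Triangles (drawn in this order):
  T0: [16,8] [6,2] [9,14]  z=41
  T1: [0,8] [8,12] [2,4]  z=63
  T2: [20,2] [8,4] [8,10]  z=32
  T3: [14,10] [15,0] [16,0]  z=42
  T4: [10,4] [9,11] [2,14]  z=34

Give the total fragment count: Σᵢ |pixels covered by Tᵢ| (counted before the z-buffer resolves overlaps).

T0:
  2·area = 102  (B↔C swapped to make it positive)
  edge (16, 8)→(9, 14): d=(-7,6) inclusive
  edge (9, 14)→(6, 2): d=(-3,-12) inclusive
  edge (6, 2)→(16, 8): d=(10,6) inclusive
    (3,1)@(7, 3): e=[89,9,4] → #
    (4,1)@(9, 3): e=[77,33,-8] → ·
    (3,2)@(7, 5): e=[75,3,24] → #
    (4,2)@(9, 5): e=[63,27,12] → #
    (5,2)@(11, 5): e=[51,51,0] → #  [on edge]
    (6,2)@(13, 5): e=[39,75,-12] → ·
    (3,3)@(7, 7): e=[61,-3,44] → ·
    (4,3)@(9, 7): e=[49,21,32] → #
    (6,3)@(13, 7): e=[25,69,8] → #
    (7,3)@(15, 7): e=[13,93,-4] → ·
    (4,4)@(9, 9): e=[35,15,52] → #
    (7,4)@(15, 9): e=[-1,87,16] → ·
  covered (13 px):
    · · · · · · · · · ·
    · · · # · · · · · ·
    · · · # # # · · · ·
    · · · · # # # · · ·
    · · · · # # # · · ·
    · · · · # # · · · ·
    · · · · # · · · · ·
    · · · · · · · · · ·
T1:
  2·area = 40  (B↔C swapped to make it positive)
  edge (0, 8)→(2, 4): d=(2,-4) inclusive
  edge (2, 4)→(8, 12): d=(6,8) inclusive
  edge (8, 12)→(0, 8): d=(-8,-4) inclusive
    (0,3)@(1, 7): e=[2,26,12] → #
    (1,3)@(3, 7): e=[10,10,20] → #
    (2,3)@(5, 7): e=[18,-6,28] → ·
    (0,4)@(1, 9): e=[6,38,-4] → ·
    (1,4)@(3, 9): e=[14,22,4] → #
    (2,4)@(5, 9): e=[22,6,12] → #
    (3,4)@(7, 9): e=[30,-10,20] → ·
    (1,5)@(3, 11): e=[18,34,-12] → ·
    (2,5)@(5, 11): e=[26,18,-4] → ·
    (3,5)@(7, 11): e=[34,2,4] → #
    (4,5)@(9, 11): e=[42,-14,12] → ·
    (3,6)@(7, 13): e=[38,14,-12] → ·
  covered (5 px):
    · · · · · · · · · ·
    · · · · · · · · · ·
    · · · · · · · · · ·
    # # · · · · · · · ·
    · # # · · · · · · ·
    · · · # · · · · · ·
    · · · · · · · · · ·
    · · · · · · · · · ·
T2:
  2·area = 72  (B↔C swapped to make it positive)
  edge (20, 2)→(8, 10): d=(-12,8) inclusive
  edge (8, 10)→(8, 4): d=(0,-6) inclusive
  edge (8, 4)→(20, 2): d=(12,-2) inclusive
    (7,1)@(15, 3): e=[28,42,2] → #
    (8,1)@(17, 3): e=[12,54,6] → #
    (9,1)@(19, 3): e=[-4,66,10] → ·
    (4,2)@(9, 5): e=[52,6,14] → #
    (5,2)@(11, 5): e=[36,18,18] → #
    (6,2)@(13, 5): e=[20,30,22] → #
    (8,2)@(17, 5): e=[-12,54,30] → ·
    (4,3)@(9, 7): e=[28,6,38] → #
    (6,3)@(13, 7): e=[-4,30,46] → ·
    (7,3)@(15, 7): e=[-20,42,50] → ·
    (4,4)@(9, 9): e=[4,6,62] → #
    (5,4)@(11, 9): e=[-12,18,66] → ·
  covered (9 px):
    · · · · · · · · · ·
    · · · · · · · # # ·
    · · · · # # # # · ·
    · · · · # # · · · ·
    · · · · # · · · · ·
    · · · · · · · · · ·
    · · · · · · · · · ·
    · · · · · · · · · ·
T3:
  2·area = 10
  edge (14, 10)→(15, 0): d=(1,-10) inclusive
  edge (15, 0)→(16, 0): d=(1,0) inclusive
  edge (16, 0)→(14, 10): d=(-2,10) inclusive
    (7,0)@(15, 1): e=[1,1,8] → #
    (8,0)@(17, 1): e=[21,1,-12] → ·
    (7,1)@(15, 3): e=[3,3,4] → #
    (8,1)@(17, 3): e=[23,3,-16] → ·
    (7,2)@(15, 5): e=[5,5,0] → #  [on edge]
    (8,2)@(17, 5): e=[25,5,-20] → ·
    (7,3)@(15, 7): e=[7,7,-4] → ·
    (6,7)@(13, 15): e=[-5,15,0] → ·  [on edge]
  covered (3 px):
    · · · · · · · # · ·
    · · · · · · · # · ·
    · · · · · · · # · ·
    · · · · · · · · · ·
    · · · · · · · · · ·
    · · · · · · · · · ·
    · · · · · · · · · ·
    · · · · · · · · · ·
T4:
  2·area = 46
  edge (10, 4)→(9, 11): d=(-1,7) inclusive
  edge (9, 11)→(2, 14): d=(-7,3) inclusive
  edge (2, 14)→(10, 4): d=(8,-10) inclusive
    (4,3)@(9, 7): e=[4,28,14] → #
    (5,3)@(11, 7): e=[-10,22,34] → ·
    (3,4)@(7, 9): e=[16,20,10] → #
    (5,4)@(11, 9): e=[-12,8,50] → ·
    (2,5)@(5, 11): e=[28,12,6] → #
    (4,5)@(9, 11): e=[0,0,46] → #  [on edge]
    (5,5)@(11, 11): e=[-14,-6,66] → ·
    (1,6)@(3, 13): e=[40,4,2] → #
    (2,6)@(5, 13): e=[26,-2,22] → ·
    (3,6)@(7, 13): e=[12,-8,42] → ·
    (4,6)@(9, 13): e=[-2,-14,62] → ·
    (1,7)@(3, 15): e=[38,-10,18] → ·
  covered (7 px):
    · · · · · · · · · ·
    · · · · · · · · · ·
    · · · · · · · · · ·
    · · · · # · · · · ·
    · · · # # · · · · ·
    · · # # # · · · · ·
    · # · · · · · · · ·
    · · · · · · · · · ·

Result: 37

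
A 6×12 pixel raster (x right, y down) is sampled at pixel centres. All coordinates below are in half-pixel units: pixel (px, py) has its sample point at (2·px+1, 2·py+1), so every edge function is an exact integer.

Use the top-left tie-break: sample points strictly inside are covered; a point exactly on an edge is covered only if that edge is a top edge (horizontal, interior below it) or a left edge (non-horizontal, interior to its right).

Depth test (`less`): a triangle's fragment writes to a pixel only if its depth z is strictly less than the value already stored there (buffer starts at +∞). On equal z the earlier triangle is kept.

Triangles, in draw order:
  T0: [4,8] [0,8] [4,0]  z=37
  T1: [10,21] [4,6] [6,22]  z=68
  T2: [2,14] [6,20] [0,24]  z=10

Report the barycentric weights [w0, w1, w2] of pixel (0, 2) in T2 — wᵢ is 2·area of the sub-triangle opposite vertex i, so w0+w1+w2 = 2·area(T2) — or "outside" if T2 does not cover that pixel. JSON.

T0:
  2·area = 32
  edge (4, 8)→(0, 8): d=(-4,0) right/bottom  bias=-1
  edge (0, 8)→(4, 0): d=(4,-8) top-left  bias=+0
  edge (4, 0)→(4, 8): d=(0,8) right/bottom  bias=-1
    (1,1)@(3, 3): e=[20,4,8] → #
    (2,1)@(5, 3): e=[20,20,-8] → ·
    (1,2)@(3, 5): e=[12,12,8] → #
    (2,2)@(5, 5): e=[12,28,-8] → ·
    (0,3)@(1, 7): e=[4,4,24] → #
    (2,3)@(5, 7): e=[4,36,-8] → ·
    (0,4)@(1, 9): e=[-4,12,24] → ·
    (1,4)@(3, 9): e=[-4,28,8] → ·
  covered (4 px):
    · · · · · ·
    · # · · · ·
    · # · · · ·
    # # · · · ·
    · · · · · ·
    · · · · · ·
    · · · · · ·
    · · · · · ·
    · · · · · ·
    · · · · · ·
    · · · · · ·
    · · · · · ·
T1:
  2·area = 66  (B↔C swapped to make it positive)
  edge (10, 21)→(6, 22): d=(-4,1) right/bottom  bias=-1
  edge (6, 22)→(4, 6): d=(-2,-16) top-left  bias=+0
  edge (4, 6)→(10, 21): d=(6,15) right/bottom  bias=-1
    (2,4)@(5, 9): e=[53,10,3] → #
    (3,4)@(7, 9): e=[51,42,-27] → ·
    (2,5)@(5, 11): e=[45,6,15] → #
    (3,5)@(7, 11): e=[43,38,-15] → ·
    (2,6)@(5, 13): e=[37,2,27] → #
    (3,6)@(7, 13): e=[35,34,-3] → ·
    (2,7)@(5, 15): e=[29,-2,39] → ·
    (3,7)@(7, 15): e=[27,30,9] → #
    (4,7)@(9, 15): e=[25,62,-21] → ·
    (3,8)@(7, 17): e=[19,26,21] → #
    (4,8)@(9, 17): e=[17,58,-9] → ·
    (3,9)@(7, 19): e=[11,22,33] → #
  covered (9 px):
    · · · · · ·
    · · · · · ·
    · · · · · ·
    · · · · · ·
    · · # · · ·
    · · # · · ·
    · · # · · ·
    · · · # · ·
    · · · # · ·
    · · · # # ·
    · · · # # ·
    · · · · · ·
T2:
  2·area = 52
  edge (2, 14)→(6, 20): d=(4,6) right/bottom  bias=-1
  edge (6, 20)→(0, 24): d=(-6,4) right/bottom  bias=-1
  edge (0, 24)→(2, 14): d=(2,-10) top-left  bias=+0
    (1,4)@(3, 9): e=[-26,78,0] → ·  [on edge]
    (1,8)@(3, 17): e=[6,30,16] → #
    (2,8)@(5, 17): e=[-6,22,36] → ·
    (0,9)@(1, 19): e=[26,26,0] → #  [on edge]
    (2,9)@(5, 19): e=[2,10,40] → #
    (3,9)@(7, 19): e=[-10,2,60] → ·
    (0,10)@(1, 21): e=[34,14,4] → #
    (2,10)@(5, 21): e=[10,-2,44] → ·
    (0,11)@(1, 23): e=[42,2,8] → #
    (1,11)@(3, 23): e=[30,-6,28] → ·
  covered (7 px):
    · · · · · ·
    · · · · · ·
    · · · · · ·
    · · · · · ·
    · · · · · ·
    · · · · · ·
    · · · · · ·
    · · · · · ·
    · # · · · ·
    # # # · · ·
    # # · · · ·
    # · · · · ·

Final: "outside"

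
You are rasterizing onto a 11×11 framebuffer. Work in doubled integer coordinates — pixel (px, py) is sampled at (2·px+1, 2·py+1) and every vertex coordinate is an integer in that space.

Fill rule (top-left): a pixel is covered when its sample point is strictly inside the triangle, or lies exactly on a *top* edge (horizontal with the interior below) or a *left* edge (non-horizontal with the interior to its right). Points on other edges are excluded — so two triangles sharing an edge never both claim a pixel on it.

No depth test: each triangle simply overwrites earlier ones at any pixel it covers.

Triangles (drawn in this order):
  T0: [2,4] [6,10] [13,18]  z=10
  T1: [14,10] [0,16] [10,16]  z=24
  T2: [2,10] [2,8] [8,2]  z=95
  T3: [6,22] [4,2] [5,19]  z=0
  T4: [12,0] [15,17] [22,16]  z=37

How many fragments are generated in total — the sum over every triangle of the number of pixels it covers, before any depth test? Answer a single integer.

T0:
  2·area = 10  (B↔C swapped to make it positive)
  edge (2, 4)→(13, 18): d=(11,14) right/bottom  bias=-1
  edge (13, 18)→(6, 10): d=(-7,-8) top-left  bias=+0
  edge (6, 10)→(2, 4): d=(-4,-6) top-left  bias=+0
    (3,5)@(7, 11): e=[7,1,2] → X
    (4,5)@(9, 11): e=[-21,17,14] → .
    (3,6)@(7, 13): e=[29,-13,-6] → .
    (4,6)@(9, 13): e=[1,3,6] → X
    (5,6)@(11, 13): e=[-27,19,18] → .
    (4,7)@(9, 15): e=[23,-11,-2] → .
  covered (2 px):
    . . . . . . . . . . .
    . . . . . . . . . . .
    . . . . . . . . . . .
    . . . . . . . . . . .
    . . . . . . . . . . .
    . . . X . . . . . . .
    . . . . X . . . . . .
    . . . . . . . . . . .
    . . . . . . . . . . .
    . . . . . . . . . . .
    . . . . . . . . . . .
T1:
  2·area = 60  (B↔C swapped to make it positive)
  edge (14, 10)→(10, 16): d=(-4,6) right/bottom  bias=-1
  edge (10, 16)→(0, 16): d=(-10,0) right/bottom  bias=-1
  edge (0, 16)→(14, 10): d=(14,-6) top-left  bias=+0
    (10,3)@(21, 7): e=[-30,90,0] → .  [on edge]
    (6,5)@(13, 11): e=[2,50,8] → X
    (7,5)@(15, 11): e=[-10,50,20] → .
    (3,6)@(7, 13): e=[30,30,0] → X  [on edge]
    (4,6)@(9, 13): e=[18,30,12] → X
    (5,6)@(11, 13): e=[6,30,24] → X
    (6,6)@(13, 13): e=[-6,30,36] → .
    (1,7)@(3, 15): e=[46,10,4] → X
    (2,7)@(5, 15): e=[34,10,16] → X
    (5,7)@(11, 15): e=[-2,10,52] → .
    (1,8)@(3, 17): e=[38,-10,32] → .
    (2,8)@(5, 17): e=[26,-10,44] → .
  covered (8 px):
    . . . . . . . . . . .
    . . . . . . . . . . .
    . . . . . . . . . . .
    . . . . . . . . . . .
    . . . . . . . . . . .
    . . . . . . X . . . .
    . . . X X X . . . . .
    . X X X X . . . . . .
    . . . . . . . . . . .
    . . . . . . . . . . .
    . . . . . . . . . . .
T2:
  2·area = 12
  edge (2, 10)→(2, 8): d=(0,-2) top-left  bias=+0
  edge (2, 8)→(8, 2): d=(6,-6) top-left  bias=+0
  edge (8, 2)→(2, 10): d=(-6,8) right/bottom  bias=-1
    (4,0)@(9, 1): e=[14,0,-2] → .  [on edge]
    (3,1)@(7, 3): e=[10,0,2] → X  [on edge]
    (4,1)@(9, 3): e=[14,12,-14] → .
    (2,2)@(5, 5): e=[6,0,6] → X  [on edge]
    (3,2)@(7, 5): e=[10,12,-10] → .
    (1,3)@(3, 7): e=[2,0,10] → X  [on edge]
    (2,3)@(5, 7): e=[6,12,-6] → .
    (0,4)@(1, 9): e=[-2,0,14] → .  [on edge]
    (1,4)@(3, 9): e=[2,12,-2] → .
  covered (3 px):
    . . . . . . . . . . .
    . . . X . . . . . . .
    . . X . . . . . . . .
    . X . . . . . . . . .
    . . . . . . . . . . .
    . . . . . . . . . . .
    . . . . . . . . . . .
    . . . . . . . . . . .
    . . . . . . . . . . .
    . . . . . . . . . . .
    . . . . . . . . . . .
T3:
  2·area = 14  (B↔C swapped to make it positive)
  edge (6, 22)→(5, 19): d=(-1,-3) top-left  bias=+0
  edge (5, 19)→(4, 2): d=(-1,-17) top-left  bias=+0
  edge (4, 2)→(6, 22): d=(2,20) right/bottom  bias=-1
    (0,3)@(1, 7): e=[0,-56,70] → .  [on edge]
    (1,6)@(3, 13): e=[0,-28,42] → .  [on edge]
    (2,6)@(5, 13): e=[6,6,2] → X
    (3,6)@(7, 13): e=[12,40,-38] → .
    (2,7)@(5, 15): e=[4,4,6] → X
    (3,7)@(7, 15): e=[10,38,-34] → .
    (2,8)@(5, 17): e=[2,2,10] → X
    (3,8)@(7, 17): e=[8,36,-30] → .
    (2,9)@(5, 19): e=[0,0,14] → X  [on edge]
    (3,9)@(7, 19): e=[6,34,-26] → .
    (2,10)@(5, 21): e=[-2,-2,18] → .
  covered (4 px):
    . . . . . . . . . . .
    . . . . . . . . . . .
    . . . . . . . . . . .
    . . . . . . . . . . .
    . . . . . . . . . . .
    . . . . . . . . . . .
    . . X . . . . . . . .
    . . X . . . . . . . .
    . . X . . . . . . . .
    . . X . . . . . . . .
    . . . . . . . . . . .
T4:
  2·area = 122  (B↔C swapped to make it positive)
  edge (12, 0)→(22, 16): d=(10,16) right/bottom  bias=-1
  edge (22, 16)→(15, 17): d=(-7,1) right/bottom  bias=-1
  edge (15, 17)→(12, 0): d=(-3,-17) top-left  bias=+0
    (6,1)@(13, 3): e=[14,100,8] → X
    (7,1)@(15, 3): e=[-18,98,42] → .
    (6,2)@(13, 5): e=[34,86,2] → X
    (7,2)@(15, 5): e=[2,84,36] → X
    (8,2)@(17, 5): e=[-30,82,70] → .
    (6,3)@(13, 7): e=[54,72,-4] → .
    (7,3)@(15, 7): e=[22,70,30] → X
    (8,3)@(17, 7): e=[-10,68,64] → .
    (7,4)@(15, 9): e=[42,56,24] → X
    (8,4)@(17, 9): e=[10,54,58] → X
    (9,4)@(19, 9): e=[-22,52,92] → .
    (7,5)@(15, 11): e=[62,42,18] → X
    (7,8)@(15, 17): e=[122,0,0] → .  [on edge]
    (0,9)@(1, 19): e=[366,0,-244] → .  [on edge]
  covered (15 px):
    . . . . . . . . . . .
    . . . . . . X . . . .
    . . . . . . X X . . .
    . . . . . . . X . . .
    . . . . . . . X X . .
    . . . . . . . X X . .
    . . . . . . . X X X .
    . . . . . . . X X X X
    . . . . . . . . . . .
    . . . . . . . . . . .
    . . . . . . . . . . .

Result: 32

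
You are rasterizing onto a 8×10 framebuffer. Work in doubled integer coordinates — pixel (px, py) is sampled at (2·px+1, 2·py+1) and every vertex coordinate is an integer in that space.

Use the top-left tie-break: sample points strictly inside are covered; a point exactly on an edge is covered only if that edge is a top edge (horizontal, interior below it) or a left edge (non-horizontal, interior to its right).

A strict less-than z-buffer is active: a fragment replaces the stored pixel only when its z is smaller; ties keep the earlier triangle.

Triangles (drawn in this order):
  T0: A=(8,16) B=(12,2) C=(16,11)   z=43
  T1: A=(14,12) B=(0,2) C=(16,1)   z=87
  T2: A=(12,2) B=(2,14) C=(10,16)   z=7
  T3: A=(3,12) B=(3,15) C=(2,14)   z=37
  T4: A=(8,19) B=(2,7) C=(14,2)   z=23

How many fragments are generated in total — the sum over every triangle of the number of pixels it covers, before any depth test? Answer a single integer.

T0:
  2·area = 92
  edge (8, 16)→(12, 2): d=(4,-14) top-left  bias=+0
  edge (12, 2)→(16, 11): d=(4,9) right/bottom  bias=-1
  edge (16, 11)→(8, 16): d=(-8,5) right/bottom  bias=-1
    (6,2)@(13, 5): e=[26,3,63] → █
    (7,2)@(15, 5): e=[54,-15,53] → ·
    (5,3)@(11, 7): e=[6,29,57] → █
    (7,3)@(15, 7): e=[62,-7,37] → ·
    (5,4)@(11, 9): e=[14,37,41] → █
    (7,4)@(15, 9): e=[70,1,21] → █
    (5,5)@(11, 11): e=[22,45,25] → █
    (4,6)@(9, 13): e=[2,71,19] → █
    (6,6)@(13, 13): e=[58,35,-1] → ·
    (7,6)@(15, 13): e=[86,17,-11] → ·
    (4,7)@(9, 15): e=[10,79,3] → █
    (5,7)@(11, 15): e=[38,61,-7] → ·
  covered (12 px):
    · · · · · · · ·
    · · · · · · · ·
    · · · · · · █ ·
    · · · · · █ █ ·
    · · · · · █ █ █
    · · · · · █ █ █
    · · · · █ █ · ·
    · · · · █ · · ·
    · · · · · · · ·
    · · · · · · · ·
T1:
  2·area = 174
  edge (14, 12)→(0, 2): d=(-14,-10) top-left  bias=+0
  edge (0, 2)→(16, 1): d=(16,-1) top-left  bias=+0
  edge (16, 1)→(14, 12): d=(-2,11) right/bottom  bias=-1
    (1,1)@(3, 3): e=[16,19,139] → █
    (2,1)@(5, 3): e=[36,21,117] → █
    (3,1)@(7, 3): e=[56,23,95] → █
    (4,1)@(9, 3): e=[76,25,73] → █
    (5,1)@(11, 3): e=[96,27,51] → █
    (6,1)@(13, 3): e=[116,29,29] → █
    (7,1)@(15, 3): e=[136,31,7] → █
    (1,2)@(3, 5): e=[-12,51,135] → ·
    (2,2)@(5, 5): e=[8,53,113] → █
    (2,3)@(5, 7): e=[-20,85,109] → ·
    (3,3)@(7, 7): e=[0,87,87] → █  [on edge]
    (7,3)@(15, 7): e=[80,95,-1] → ·
  covered (20 px):
    · · · · · · · ·
    · █ █ █ █ █ █ █
    · · █ █ █ █ █ █
    · · · █ █ █ █ ·
    · · · · · █ █ ·
    · · · · · · █ ·
    · · · · · · · ·
    · · · · · · · ·
    · · · · · · · ·
    · · · · · · · ·
T2:
  2·area = 116  (B↔C swapped to make it positive)
  edge (12, 2)→(10, 16): d=(-2,14) right/bottom  bias=-1
  edge (10, 16)→(2, 14): d=(-8,-2) top-left  bias=+0
  edge (2, 14)→(12, 2): d=(10,-12) top-left  bias=+0
    (5,2)@(11, 5): e=[8,90,18] → █
    (6,2)@(13, 5): e=[-20,94,42] → ·
    (4,3)@(9, 7): e=[32,70,14] → █
    (6,3)@(13, 7): e=[-24,78,62] → ·
    (3,4)@(7, 9): e=[56,50,10] → █
    (5,4)@(11, 9): e=[0,58,58] → ·  [on edge]
    (2,5)@(5, 11): e=[80,30,6] → █
    (5,5)@(11, 11): e=[-4,42,78] → ·
    (1,6)@(3, 13): e=[104,10,2] → █
    (5,6)@(11, 13): e=[-8,26,98] → ·
    (1,7)@(3, 15): e=[100,-6,22] → ·
    (2,7)@(5, 15): e=[72,-2,46] → ·
  covered (14 px):
    · · · · · · · ·
    · · · · · · · ·
    · · · · · █ · ·
    · · · · █ █ · ·
    · · · █ █ · · ·
    · · █ █ █ · · ·
    · █ █ █ █ · · ·
    · · · █ █ · · ·
    · · · · · · · ·
    · · · · · · · ·
T3:
  2·area = 3
  edge (3, 12)→(3, 15): d=(0,3) right/bottom  bias=-1
  edge (3, 15)→(2, 14): d=(-1,-1) top-left  bias=+0
  edge (2, 14)→(3, 12): d=(1,-2) top-left  bias=+0
    (1,0)@(3, 1): e=[0,14,-11] → ·  [on edge]
    (1,1)@(3, 3): e=[0,12,-9] → ·  [on edge]
    (1,2)@(3, 5): e=[0,10,-7] → ·  [on edge]
    (1,3)@(3, 7): e=[0,8,-5] → ·  [on edge]
    (1,4)@(3, 9): e=[0,6,-3] → ·  [on edge]
    (1,5)@(3, 11): e=[0,4,-1] → ·  [on edge]
    (0,6)@(1, 13): e=[6,0,-3] → ·  [on edge]
    (1,6)@(3, 13): e=[0,2,1] → ·  [on edge]
    (1,7)@(3, 15): e=[0,0,3] → ·  [on edge]
    (1,8)@(3, 17): e=[0,-2,5] → ·  [on edge]
    (2,8)@(5, 17): e=[-6,0,9] → ·  [on edge]
    (1,9)@(3, 19): e=[0,-4,7] → ·  [on edge]
    (3,9)@(7, 19): e=[-12,0,15] → ·  [on edge]
  covered (0 px):
    · · · · · · · ·
    · · · · · · · ·
    · · · · · · · ·
    · · · · · · · ·
    · · · · · · · ·
    · · · · · · · ·
    · · · · · · · ·
    · · · · · · · ·
    · · · · · · · ·
    · · · · · · · ·
T4:
  2·area = 174
  edge (8, 19)→(2, 7): d=(-6,-12) top-left  bias=+0
  edge (2, 7)→(14, 2): d=(12,-5) top-left  bias=+0
  edge (14, 2)→(8, 19): d=(-6,17) right/bottom  bias=-1
    (6,1)@(13, 3): e=[156,7,11] → █
    (7,1)@(15, 3): e=[180,17,-23] → ·
    (0,2)@(1, 5): e=[0,-29,203] → ·  [on edge]
    (3,2)@(7, 5): e=[72,1,101] → █
    (4,2)@(9, 5): e=[96,11,67] → █
    (5,2)@(11, 5): e=[120,21,33] → █
    (6,2)@(13, 5): e=[144,31,-1] → ·
    (1,3)@(3, 7): e=[12,5,157] → █
    (2,3)@(5, 7): e=[36,15,123] → █
    (6,3)@(13, 7): e=[132,55,-13] → ·
    (1,4)@(3, 9): e=[0,29,145] → █  [on edge]
    (6,4)@(13, 9): e=[120,79,-25] → ·
    (2,6)@(5, 13): e=[0,87,87] → █  [on edge]
    (3,8)@(7, 17): e=[0,145,29] → █  [on edge]
  covered (23 px):
    · · · · · · · ·
    · · · · · · █ ·
    · · · █ █ █ · ·
    · █ █ █ █ █ · ·
    · █ █ █ █ █ · ·
    · · █ █ █ · · ·
    · · █ █ █ · · ·
    · · · █ █ · · ·
    · · · █ · · · ·
    · · · · · · · ·

Final: 69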